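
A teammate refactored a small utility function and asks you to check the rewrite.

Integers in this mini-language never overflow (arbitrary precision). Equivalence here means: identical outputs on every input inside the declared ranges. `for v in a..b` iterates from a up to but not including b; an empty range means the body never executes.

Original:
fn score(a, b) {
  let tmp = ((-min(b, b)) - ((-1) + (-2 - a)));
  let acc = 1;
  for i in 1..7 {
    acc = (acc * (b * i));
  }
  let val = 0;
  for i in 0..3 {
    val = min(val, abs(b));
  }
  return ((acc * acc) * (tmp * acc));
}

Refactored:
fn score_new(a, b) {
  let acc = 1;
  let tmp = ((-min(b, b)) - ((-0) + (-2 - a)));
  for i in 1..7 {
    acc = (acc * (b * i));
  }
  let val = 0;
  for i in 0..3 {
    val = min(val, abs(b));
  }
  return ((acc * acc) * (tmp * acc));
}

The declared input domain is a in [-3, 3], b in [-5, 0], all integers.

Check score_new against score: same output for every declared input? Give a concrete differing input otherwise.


Try a=-3, b=-5.
score: tmp = 5; acc = 1; [i=1]; acc = -5; [i=2]; acc = 50; [i=3]; acc = -750; [i=4]; acc = 15000; [i=5]; acc = -375000; [i=6]; acc = 11250000; val = 0; [i=0]; val = 0; [i=1]; val = 0; [i=2]; val = 0; return 7119140625000000000000
score_new: acc = 1; tmp = 4; [i=1]; acc = -5; [i=2]; acc = 50; [i=3]; acc = -750; [i=4]; acc = 15000; [i=5]; acc = -375000; [i=6]; acc = 11250000; val = 0; [i=0]; val = 0; [i=1]; val = 0; [i=2]; val = 0; return 5695312500000000000000
7119140625000000000000 != 5695312500000000000000, so the rewrite changes behavior.
verdict: not equivalent; witness: a=-3, b=-5


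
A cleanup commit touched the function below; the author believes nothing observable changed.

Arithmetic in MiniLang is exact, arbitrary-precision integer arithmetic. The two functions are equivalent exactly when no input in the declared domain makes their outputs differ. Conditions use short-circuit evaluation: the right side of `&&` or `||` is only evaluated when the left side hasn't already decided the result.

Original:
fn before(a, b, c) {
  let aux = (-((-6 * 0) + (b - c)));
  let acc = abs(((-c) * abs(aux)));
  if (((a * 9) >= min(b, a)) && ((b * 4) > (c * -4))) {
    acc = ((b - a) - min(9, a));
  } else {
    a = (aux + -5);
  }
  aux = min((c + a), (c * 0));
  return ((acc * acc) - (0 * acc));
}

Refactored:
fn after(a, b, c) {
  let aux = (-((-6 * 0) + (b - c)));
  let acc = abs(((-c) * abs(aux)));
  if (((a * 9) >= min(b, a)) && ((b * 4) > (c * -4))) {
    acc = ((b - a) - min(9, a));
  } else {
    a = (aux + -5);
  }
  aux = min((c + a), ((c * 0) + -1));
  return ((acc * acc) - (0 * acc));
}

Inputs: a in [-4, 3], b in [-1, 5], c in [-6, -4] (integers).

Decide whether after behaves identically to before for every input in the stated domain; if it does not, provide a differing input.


The suspicious edit (`0` became `-1`) never changes the result for any input inside the declared domain.
Spot check at a=0, b=0, c=-5 — before: aux = -5; acc = 25; (((a * 9) >= min(b, a)) && ((b * 4) > (c * -4))) -> false; a = -10; aux = -15; return 625. after: aux = -5; acc = 25; (((a * 9) >= min(b, a)) && ((b * 4) > (c * -4))) -> false; a = -10; aux = -15; return 625. Both give 625.
An exhaustive pass over the 168 declared inputs shows identical outputs.
verdict: equivalent


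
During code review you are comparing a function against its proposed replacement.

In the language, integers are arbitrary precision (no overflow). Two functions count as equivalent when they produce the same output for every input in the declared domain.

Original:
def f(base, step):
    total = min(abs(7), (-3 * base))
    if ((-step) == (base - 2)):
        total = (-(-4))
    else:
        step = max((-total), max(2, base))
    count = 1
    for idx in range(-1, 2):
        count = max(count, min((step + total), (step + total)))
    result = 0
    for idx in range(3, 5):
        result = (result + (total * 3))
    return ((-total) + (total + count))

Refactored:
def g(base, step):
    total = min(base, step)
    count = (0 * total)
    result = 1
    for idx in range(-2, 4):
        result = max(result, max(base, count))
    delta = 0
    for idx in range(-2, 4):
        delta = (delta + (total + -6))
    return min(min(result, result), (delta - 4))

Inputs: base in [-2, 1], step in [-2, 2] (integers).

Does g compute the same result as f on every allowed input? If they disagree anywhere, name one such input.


On input base=-2, step=-2, f returns 8 while g returns -52.
verdict: not equivalent; witness: base=-2, step=-2


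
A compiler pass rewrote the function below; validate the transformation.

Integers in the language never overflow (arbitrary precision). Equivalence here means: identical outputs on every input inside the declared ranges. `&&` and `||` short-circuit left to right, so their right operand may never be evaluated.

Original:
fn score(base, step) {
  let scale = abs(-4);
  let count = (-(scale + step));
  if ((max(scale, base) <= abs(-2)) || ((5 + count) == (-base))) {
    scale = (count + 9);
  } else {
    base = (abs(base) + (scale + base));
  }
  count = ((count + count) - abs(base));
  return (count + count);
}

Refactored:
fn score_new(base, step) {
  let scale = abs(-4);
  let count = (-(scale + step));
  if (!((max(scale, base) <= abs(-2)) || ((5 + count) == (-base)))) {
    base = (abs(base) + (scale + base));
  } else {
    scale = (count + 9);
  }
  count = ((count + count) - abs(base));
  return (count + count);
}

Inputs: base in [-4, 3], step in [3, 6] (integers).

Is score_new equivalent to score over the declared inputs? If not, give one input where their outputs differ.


Side by side, the visible changes include: boolean connective usage differs.
As a probe, take base=1, step=5: score runs scale=4, then count=-9, then ((max(scale, base) <= abs(-2)) || ((5 + count) == (-base))) is false, then base=6, then count=-24, then returns -48; score_new runs scale=4, then count=-9, then (!((max(scale, base) <= abs(-2)) || ((5 + count) == (-base)))) is true, then base=6, then count=-24, then returns -48; both end at -48.
Across all 32 domain points the two functions coincide.
verdict: equivalent


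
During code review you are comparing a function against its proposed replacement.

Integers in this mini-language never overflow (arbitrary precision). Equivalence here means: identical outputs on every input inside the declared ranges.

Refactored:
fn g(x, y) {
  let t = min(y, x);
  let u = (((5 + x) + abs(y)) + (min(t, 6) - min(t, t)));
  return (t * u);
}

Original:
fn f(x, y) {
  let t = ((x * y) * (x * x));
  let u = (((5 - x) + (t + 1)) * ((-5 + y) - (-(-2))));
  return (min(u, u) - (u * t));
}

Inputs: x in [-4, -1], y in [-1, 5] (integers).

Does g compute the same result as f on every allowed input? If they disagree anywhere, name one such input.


The rewrite breaks on x=-4, y=-1, where the results are 37296 and -8.
f: t = 64; u = -592; return 37296
g: t = -4; u = 2; return -8
verdict: not equivalent; witness: x=-4, y=-1


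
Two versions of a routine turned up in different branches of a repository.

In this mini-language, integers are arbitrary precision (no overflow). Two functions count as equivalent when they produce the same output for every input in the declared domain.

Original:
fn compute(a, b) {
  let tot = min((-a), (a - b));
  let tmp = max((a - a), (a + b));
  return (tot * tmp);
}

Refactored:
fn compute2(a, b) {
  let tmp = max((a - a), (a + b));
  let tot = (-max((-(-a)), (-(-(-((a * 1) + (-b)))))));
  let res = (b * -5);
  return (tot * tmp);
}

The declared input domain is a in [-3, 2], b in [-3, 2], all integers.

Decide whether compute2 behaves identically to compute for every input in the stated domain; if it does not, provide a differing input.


The two versions differ — the changes include min/max/abs usage differs; also statement counts differ; also arithmetic usage differs; also local variable names differ; also constant usage differs.
One worked example (a=0, b=-3) — compute: tot=0, then tmp=0, then returns 0; compute2: tmp=0, then tot=0, then res=15, then returns 0; agreement on 0.
Every one of the 36 inputs gives matching results.
verdict: equivalent


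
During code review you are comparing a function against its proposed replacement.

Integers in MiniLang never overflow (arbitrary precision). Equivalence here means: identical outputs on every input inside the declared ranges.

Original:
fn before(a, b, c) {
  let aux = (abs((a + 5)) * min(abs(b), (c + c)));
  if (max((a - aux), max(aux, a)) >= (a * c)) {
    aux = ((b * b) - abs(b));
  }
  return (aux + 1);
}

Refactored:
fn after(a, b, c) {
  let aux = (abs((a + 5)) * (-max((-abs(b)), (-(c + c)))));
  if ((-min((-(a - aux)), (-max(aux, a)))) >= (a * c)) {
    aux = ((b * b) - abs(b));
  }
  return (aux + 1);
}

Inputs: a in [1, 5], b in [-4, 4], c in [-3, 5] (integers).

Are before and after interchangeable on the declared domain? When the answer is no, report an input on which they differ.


Differences: same computation, different form — yet all 405 inputs agree.
verdict: equivalent


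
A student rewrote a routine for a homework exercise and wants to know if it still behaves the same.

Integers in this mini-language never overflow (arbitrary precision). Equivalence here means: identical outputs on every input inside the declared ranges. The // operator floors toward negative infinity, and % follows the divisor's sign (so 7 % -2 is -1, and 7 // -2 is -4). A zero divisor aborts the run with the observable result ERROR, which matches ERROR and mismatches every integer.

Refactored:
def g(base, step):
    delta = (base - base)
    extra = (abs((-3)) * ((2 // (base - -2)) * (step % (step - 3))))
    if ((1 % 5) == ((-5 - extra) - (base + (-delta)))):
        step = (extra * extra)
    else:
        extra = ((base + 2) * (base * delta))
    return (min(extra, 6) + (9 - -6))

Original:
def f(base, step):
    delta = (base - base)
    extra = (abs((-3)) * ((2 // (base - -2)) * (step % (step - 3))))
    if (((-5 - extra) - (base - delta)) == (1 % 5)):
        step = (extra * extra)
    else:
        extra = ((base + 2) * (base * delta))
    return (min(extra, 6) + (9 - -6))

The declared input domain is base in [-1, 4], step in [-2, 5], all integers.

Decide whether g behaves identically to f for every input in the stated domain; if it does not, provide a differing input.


Reading the diff, among the changes: arithmetic usage differs.
Spot check at base=2, step=4 — f: delta=0, then extra=0, then (((-5 - extra) - (base - delta)) == (1 % 5)) is false, then extra=0, then returns 15. g: delta=0, then extra=0, then ((1 % 5) == ((-5 - extra) - (base + (-delta)))) is false, then extra=0, then returns 15. Both give 15.
Every one of the 48 inputs gives matching results.
verdict: equivalent


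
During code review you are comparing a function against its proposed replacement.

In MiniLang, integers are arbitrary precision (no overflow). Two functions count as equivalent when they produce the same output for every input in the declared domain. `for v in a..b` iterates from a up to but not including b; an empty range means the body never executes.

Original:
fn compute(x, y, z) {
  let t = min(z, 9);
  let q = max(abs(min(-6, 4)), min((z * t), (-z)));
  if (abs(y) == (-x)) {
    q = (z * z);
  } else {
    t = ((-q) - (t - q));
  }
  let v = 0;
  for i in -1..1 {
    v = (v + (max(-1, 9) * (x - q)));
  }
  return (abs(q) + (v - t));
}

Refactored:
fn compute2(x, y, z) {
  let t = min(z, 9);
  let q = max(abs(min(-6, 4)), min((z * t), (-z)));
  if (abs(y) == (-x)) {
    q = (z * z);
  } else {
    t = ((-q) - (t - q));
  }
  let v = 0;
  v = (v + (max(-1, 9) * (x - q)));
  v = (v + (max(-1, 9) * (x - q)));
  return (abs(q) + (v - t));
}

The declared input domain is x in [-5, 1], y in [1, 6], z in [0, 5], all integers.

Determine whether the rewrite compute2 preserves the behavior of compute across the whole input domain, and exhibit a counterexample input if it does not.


Changes here: constant usage differs; and local variable names differ; and arithmetic usage differs; and loop structure differs; and min/max/abs usage differs; the full 252-point sweep finds no disagreement.
verdict: equivalent


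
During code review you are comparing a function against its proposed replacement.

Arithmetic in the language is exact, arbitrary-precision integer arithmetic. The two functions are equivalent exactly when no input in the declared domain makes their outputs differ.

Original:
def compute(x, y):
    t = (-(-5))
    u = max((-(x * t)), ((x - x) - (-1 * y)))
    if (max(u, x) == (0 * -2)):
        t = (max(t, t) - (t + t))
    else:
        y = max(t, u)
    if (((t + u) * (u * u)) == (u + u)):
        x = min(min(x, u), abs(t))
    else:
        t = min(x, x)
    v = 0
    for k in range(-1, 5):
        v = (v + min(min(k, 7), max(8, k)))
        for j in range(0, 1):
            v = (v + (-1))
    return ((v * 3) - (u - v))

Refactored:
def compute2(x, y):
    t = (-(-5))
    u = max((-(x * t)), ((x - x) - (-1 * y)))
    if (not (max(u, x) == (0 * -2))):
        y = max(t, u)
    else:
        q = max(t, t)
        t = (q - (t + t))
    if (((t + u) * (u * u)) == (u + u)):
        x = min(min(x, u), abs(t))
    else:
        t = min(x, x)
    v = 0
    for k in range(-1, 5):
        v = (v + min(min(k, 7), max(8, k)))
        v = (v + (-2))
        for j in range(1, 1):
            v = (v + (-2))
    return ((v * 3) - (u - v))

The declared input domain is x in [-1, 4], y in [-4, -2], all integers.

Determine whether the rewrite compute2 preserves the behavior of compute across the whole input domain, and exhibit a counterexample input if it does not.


Evaluate both at x=-1, y=-4.
compute: t = 5; u = 5; (max(u, x) == (0 * -2)) -> false; y = 5; (((t + u) * (u * u)) == (u + u)) -> false; t = -1; v = 0; [k=-1]; v = -1; [j=0]; v = -2; [k=0]; v = -2; [j=0]; v = -3; [k=1]; v = -2; [j=0]; v = -3; [k=2]; v = -1; [j=0]; v = -2; [k=3]; v = 1; [j=0]; v = 0; [k=4]; v = 4; [j=0]; v = 3; return 7
compute2: t = 5; u = 5; (not (max(u, x) == (0 * -2))) -> true; y = 5; (((t + u) * (u * u)) == (u + u)) -> false; t = -1; v = 0; [k=-1]; v = -1; v = -3; the j loop: no iterations; [k=0]; v = -3; v = -5; the j loop: no iterations; [k=1]; v = -4; v = -6; the j loop: no iterations; [k=2]; v = -4; v = -6; the j loop: no iterations; [k=3]; v = -3; v = -5; the j loop: no iterations; [k=4]; v = -1; v = -3; the j loop: no iterations; return -17
7 != -17, so the rewrite changes behavior.
verdict: not equivalent; witness: x=-1, y=-4


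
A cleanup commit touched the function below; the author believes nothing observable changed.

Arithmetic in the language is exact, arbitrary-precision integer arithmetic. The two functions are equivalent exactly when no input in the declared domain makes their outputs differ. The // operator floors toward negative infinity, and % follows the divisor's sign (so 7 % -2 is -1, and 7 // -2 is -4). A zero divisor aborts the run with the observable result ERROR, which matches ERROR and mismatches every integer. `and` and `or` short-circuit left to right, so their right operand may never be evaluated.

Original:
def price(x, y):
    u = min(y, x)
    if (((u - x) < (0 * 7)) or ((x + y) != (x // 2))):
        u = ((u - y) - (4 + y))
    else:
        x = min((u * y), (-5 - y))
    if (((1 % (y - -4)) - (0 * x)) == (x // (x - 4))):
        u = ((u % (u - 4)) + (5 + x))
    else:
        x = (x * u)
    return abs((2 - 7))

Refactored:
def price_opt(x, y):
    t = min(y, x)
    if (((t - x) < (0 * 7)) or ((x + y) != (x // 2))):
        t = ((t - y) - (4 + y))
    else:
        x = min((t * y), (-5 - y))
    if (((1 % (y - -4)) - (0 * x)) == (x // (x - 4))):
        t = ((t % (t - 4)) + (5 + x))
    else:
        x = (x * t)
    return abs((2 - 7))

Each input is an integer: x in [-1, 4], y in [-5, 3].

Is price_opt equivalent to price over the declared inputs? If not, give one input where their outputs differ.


This is a faithful refactor — local variable names differ, but the computed results match everywhere.
Spot check at x=1, y=2 — price: u becomes 1; next (((u - x) < (0 * 7)) or ((x + y) != (x // 2))) evaluates to true; next u becomes -7; next (((1 % (y - -4)) - (0 * x)) == (x // (x - 4))) evaluates to false; next x becomes -7; next final value 5. price_opt: t becomes 1; next (((t - x) < (0 * 7)) or ((x + y) != (x // 2))) evaluates to true; next t becomes -7; next (((1 % (y - -4)) - (0 * x)) == (x // (x - 4))) evaluates to false; next x becomes -7; next final value 5. Both give 5.
Sweeping the whole domain (54 inputs) finds no disagreement.
verdict: equivalent


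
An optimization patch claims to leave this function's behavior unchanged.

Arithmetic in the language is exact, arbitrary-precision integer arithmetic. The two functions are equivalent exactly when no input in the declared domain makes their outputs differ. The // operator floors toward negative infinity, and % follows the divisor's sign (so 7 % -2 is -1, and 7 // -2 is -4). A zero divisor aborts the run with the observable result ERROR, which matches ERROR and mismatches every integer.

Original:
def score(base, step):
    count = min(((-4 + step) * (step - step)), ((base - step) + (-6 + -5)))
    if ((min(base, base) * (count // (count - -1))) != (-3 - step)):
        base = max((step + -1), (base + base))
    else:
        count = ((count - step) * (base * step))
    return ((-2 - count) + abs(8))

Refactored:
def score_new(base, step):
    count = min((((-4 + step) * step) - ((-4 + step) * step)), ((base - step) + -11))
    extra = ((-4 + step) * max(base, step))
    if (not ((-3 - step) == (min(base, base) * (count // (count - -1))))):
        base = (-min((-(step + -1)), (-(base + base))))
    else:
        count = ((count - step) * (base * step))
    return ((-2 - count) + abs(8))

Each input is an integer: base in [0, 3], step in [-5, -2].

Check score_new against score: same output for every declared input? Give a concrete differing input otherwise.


Reading the diff, among the changes: min/max/abs usage differs, plus statement counts differ, plus constant usage differs, plus boolean connective usage differs, plus local variable names differ, plus comparison usage differs, plus arithmetic usage differs.
One worked example (base=1, step=-4) — score: count becomes -6; next ((min(base, base) * (count // (count - -1))) != (-3 - step)) evaluates to false; next count becomes 8; next final value -2; score_new: count becomes -6; next extra becomes -8; next (not ((-3 - step) == (min(base, base) * (count // (count - -1))))) evaluates to false; next count becomes 8; next final value -2; agreement on -2.
An exhaustive pass over the 16 declared inputs shows identical outputs.
verdict: equivalent


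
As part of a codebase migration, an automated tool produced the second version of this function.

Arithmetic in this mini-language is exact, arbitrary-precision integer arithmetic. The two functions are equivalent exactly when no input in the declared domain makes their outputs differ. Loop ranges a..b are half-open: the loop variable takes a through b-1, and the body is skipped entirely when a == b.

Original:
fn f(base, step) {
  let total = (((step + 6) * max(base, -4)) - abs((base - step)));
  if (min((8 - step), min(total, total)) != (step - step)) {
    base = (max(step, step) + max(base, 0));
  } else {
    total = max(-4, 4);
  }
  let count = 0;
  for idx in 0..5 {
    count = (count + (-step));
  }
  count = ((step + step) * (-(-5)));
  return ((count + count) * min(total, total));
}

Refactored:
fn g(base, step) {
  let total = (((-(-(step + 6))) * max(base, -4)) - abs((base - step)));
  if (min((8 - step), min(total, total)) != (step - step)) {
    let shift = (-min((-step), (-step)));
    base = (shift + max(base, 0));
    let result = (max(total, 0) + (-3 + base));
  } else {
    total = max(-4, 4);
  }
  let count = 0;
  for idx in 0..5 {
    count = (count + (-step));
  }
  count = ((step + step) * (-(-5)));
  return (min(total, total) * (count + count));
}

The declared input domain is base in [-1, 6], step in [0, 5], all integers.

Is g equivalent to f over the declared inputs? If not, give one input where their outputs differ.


Side by side, the visible changes include: statement counts differ, and arithmetic usage differs, and local variable names differ, and min/max/abs usage differs, and constant usage differs.
As a probe, take base=4, step=1: f runs total = 25; (min((8 - step), min(total, total)) != (step - step)) -> true; base = 5; count = 0; [idx=0]; count = -1; [idx=1]; count = -2; [idx=2]; count = -3; [idx=3]; count = -4; [idx=4]; count = -5; count = 10; return 500; g runs total = 25; (min((8 - step), min(total, total)) != (step - step)) -> true; shift = 1; base = 5; result = 27; count = 0; [idx=0]; count = -1; [idx=1]; count = -2; [idx=2]; count = -3; [idx=3]; count = -4; [idx=4]; count = -5; count = 10; return 500; both end at 500.
Every one of the 48 inputs gives matching results.
verdict: equivalent


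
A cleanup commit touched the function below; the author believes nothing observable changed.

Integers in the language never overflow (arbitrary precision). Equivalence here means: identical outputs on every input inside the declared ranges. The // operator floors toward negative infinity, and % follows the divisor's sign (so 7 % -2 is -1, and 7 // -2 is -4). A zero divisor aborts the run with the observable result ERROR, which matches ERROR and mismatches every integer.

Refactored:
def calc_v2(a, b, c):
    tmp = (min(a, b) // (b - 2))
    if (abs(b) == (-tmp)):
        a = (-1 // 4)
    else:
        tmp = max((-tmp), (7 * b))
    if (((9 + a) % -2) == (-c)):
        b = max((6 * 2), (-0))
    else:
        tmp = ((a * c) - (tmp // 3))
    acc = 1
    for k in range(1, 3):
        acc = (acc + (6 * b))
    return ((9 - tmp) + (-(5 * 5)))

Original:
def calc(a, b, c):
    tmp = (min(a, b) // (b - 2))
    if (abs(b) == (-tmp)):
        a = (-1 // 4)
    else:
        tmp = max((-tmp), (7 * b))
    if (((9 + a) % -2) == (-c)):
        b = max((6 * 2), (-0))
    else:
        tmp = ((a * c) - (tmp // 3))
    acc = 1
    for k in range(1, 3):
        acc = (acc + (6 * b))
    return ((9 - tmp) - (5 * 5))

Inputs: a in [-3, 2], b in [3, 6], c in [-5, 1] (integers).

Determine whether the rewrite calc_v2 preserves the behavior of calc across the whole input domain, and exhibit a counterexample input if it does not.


The two are interchangeable: arithmetic usage differs, and every declared input agrees.
As a probe, take a=2, b=6, c=0: calc runs tmp = 0; (abs(b) == (-tmp)) -> false; tmp = 42; (((9 + a) % -2) == (-c)) -> false; tmp = -14; acc = 1; [k=1]; acc = 37; [k=2]; acc = 73; return -2; calc_v2 runs tmp = 0; (abs(b) == (-tmp)) -> false; tmp = 42; (((9 + a) % -2) == (-c)) -> false; tmp = -14; acc = 1; [k=1]; acc = 37; [k=2]; acc = 73; return -2; both end at -2.
Checked all 168 inputs in the declared domain: the outputs agree on every one.
verdict: equivalent


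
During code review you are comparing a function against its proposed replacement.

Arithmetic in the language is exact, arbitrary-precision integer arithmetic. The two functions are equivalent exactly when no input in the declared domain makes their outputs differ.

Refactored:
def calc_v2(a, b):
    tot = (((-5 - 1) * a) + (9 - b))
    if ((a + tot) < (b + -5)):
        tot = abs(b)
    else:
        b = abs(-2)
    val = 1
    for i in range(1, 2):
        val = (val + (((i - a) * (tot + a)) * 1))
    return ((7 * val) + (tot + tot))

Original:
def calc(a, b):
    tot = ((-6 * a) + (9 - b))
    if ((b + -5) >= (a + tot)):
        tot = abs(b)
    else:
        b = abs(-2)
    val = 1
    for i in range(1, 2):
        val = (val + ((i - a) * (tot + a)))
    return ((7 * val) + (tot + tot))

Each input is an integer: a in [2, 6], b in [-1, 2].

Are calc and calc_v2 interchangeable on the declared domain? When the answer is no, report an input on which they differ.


Not equivalent: a=2, b=2 separates them (-17 vs 18).
calc: tot=-5, then ((b + -5) >= (a + tot)) is true, then tot=2, then val=1, then (i=1), then val=-3, then returns -17
calc_v2: tot=-5, then ((a + tot) < (b + -5)) is false, then b=2, then val=1, then (i=1), then val=4, then returns 18
verdict: not equivalent; witness: a=2, b=2


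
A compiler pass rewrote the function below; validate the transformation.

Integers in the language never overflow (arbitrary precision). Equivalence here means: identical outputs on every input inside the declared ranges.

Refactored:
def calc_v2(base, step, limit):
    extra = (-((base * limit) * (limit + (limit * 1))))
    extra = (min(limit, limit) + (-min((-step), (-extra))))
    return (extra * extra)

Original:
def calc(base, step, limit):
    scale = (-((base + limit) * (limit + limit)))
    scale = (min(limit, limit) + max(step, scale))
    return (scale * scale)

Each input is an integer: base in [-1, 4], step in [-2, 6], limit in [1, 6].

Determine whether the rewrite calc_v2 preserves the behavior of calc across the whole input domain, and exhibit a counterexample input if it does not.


Run the pair on base=-1, step=-2, limit=1.
calc: scale := 0 | scale := 1 | result 1
calc_v2: extra := 2 | extra := 3 | result 9
1 != 9, so the rewrite changes behavior.
verdict: not equivalent; witness: base=-1, step=-2, limit=1


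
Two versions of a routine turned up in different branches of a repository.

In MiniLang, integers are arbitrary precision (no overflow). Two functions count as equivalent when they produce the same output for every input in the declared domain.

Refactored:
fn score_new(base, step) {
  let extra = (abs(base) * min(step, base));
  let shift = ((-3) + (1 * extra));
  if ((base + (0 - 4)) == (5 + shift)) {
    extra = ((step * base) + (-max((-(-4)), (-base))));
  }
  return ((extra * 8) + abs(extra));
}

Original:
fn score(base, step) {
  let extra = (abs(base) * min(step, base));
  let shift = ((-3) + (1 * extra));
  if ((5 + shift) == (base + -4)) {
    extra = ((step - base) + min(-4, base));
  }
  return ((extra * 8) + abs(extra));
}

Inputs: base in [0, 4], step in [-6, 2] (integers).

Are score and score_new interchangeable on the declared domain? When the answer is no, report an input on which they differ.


Input base=1, step=-5: -70 from score versus -63 from score_new.
verdict: not equivalent; witness: base=1, step=-5


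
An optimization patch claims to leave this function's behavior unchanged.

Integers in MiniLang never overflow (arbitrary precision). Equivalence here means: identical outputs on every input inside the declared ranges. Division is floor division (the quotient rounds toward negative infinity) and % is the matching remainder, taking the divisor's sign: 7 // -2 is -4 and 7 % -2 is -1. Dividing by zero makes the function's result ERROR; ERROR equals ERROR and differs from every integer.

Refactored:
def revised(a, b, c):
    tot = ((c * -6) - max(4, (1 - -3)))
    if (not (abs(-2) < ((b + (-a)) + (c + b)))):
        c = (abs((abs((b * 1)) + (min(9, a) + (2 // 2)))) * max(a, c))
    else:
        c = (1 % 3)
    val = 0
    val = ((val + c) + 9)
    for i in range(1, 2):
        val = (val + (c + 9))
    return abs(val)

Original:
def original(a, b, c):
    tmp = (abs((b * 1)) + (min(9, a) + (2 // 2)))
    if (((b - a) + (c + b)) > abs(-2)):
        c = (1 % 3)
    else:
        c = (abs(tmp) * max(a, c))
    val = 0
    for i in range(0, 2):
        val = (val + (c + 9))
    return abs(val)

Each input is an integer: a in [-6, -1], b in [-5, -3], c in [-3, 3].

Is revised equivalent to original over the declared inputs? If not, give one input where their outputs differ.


Differences: local variable names differ; also statement counts differ; also min/max/abs usage differs; also arithmetic usage differs; also boolean connective usage differs; also loop structure differs; also constant usage differs; also comparison usage differs — yet all 126 inputs agree.
verdict: equivalent


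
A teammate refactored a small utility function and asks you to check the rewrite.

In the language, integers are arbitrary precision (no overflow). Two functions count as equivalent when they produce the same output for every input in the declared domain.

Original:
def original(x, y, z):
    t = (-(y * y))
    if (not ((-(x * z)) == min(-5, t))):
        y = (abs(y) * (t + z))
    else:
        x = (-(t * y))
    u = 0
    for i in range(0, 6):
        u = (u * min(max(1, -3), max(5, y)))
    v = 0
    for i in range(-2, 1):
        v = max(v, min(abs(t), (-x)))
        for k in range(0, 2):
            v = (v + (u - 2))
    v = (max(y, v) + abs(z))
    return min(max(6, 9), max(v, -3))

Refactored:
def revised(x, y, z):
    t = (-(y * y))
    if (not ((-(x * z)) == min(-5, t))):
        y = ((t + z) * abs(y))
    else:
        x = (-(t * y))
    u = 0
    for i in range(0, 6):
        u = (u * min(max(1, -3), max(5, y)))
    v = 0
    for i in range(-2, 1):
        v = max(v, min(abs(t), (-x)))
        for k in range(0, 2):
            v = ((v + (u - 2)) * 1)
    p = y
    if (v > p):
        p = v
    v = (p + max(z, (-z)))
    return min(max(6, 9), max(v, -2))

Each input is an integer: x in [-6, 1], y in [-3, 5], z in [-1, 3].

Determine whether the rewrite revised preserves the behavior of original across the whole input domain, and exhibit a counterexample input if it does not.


On input x=-1, y=-3, z=0, original returns -3 while revised returns -2.
verdict: not equivalent; witness: x=-1, y=-3, z=0


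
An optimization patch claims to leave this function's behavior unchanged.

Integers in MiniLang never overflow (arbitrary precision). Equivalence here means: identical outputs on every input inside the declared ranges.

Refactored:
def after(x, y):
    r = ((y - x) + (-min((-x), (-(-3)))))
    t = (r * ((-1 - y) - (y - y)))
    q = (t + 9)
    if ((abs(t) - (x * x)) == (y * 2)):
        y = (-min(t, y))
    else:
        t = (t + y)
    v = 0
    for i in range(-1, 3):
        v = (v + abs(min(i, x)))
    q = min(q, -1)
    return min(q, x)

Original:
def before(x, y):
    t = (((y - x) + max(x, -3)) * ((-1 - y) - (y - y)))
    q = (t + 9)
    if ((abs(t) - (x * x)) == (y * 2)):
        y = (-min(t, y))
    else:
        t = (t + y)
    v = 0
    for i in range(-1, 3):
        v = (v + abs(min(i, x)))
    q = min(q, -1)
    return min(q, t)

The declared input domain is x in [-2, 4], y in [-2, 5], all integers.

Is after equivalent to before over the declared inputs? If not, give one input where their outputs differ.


Not equivalent: x=-2, y=-2 separates them (-4 vs -2).
before: t := -2 | q := 7 | ((abs(t) - (x * x)) == (y * 2)): false | t := -4 | v := 0 | iter i=-1: | v := 2 | iter i=0: | v := 4 | iter i=1: | v := 6 | iter i=2: | v := 8 | q := -1 | result -4
after: r := -2 | t := -2 | q := 7 | ((abs(t) - (x * x)) == (y * 2)): false | t := -4 | v := 0 | iter i=-1: | v := 2 | iter i=0: | v := 4 | iter i=1: | v := 6 | iter i=2: | v := 8 | q := -1 | result -2
verdict: not equivalent; witness: x=-2, y=-2


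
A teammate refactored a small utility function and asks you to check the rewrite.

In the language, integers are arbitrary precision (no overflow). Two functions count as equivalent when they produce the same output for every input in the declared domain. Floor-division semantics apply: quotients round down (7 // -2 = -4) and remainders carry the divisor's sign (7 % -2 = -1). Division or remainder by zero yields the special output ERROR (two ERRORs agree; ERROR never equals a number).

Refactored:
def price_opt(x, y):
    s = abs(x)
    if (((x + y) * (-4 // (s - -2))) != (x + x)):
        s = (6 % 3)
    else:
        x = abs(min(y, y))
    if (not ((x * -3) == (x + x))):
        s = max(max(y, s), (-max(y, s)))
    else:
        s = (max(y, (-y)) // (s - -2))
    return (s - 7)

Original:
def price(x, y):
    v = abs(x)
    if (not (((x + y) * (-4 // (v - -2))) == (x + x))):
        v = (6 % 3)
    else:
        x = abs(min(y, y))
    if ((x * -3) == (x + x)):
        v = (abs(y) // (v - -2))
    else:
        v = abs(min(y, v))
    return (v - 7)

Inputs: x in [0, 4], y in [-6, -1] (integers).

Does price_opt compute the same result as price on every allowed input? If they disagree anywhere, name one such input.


Take x=1, y=-6.
price: v=1, then (not (((x + y) * (-4 // (v - -2))) == (x + x))) is true, then v=0, then ((x * -3) == (x + x)) is false, then v=6, then returns -1
price_opt: s=1, then (((x + y) * (-4 // (s - -2))) != (x + x)) is true, then s=0, then (not ((x * -3) == (x + x))) is true, then s=0, then returns -7
-1 and -7 differ, so these are not the same function on this domain.
verdict: not equivalent; witness: x=1, y=-6


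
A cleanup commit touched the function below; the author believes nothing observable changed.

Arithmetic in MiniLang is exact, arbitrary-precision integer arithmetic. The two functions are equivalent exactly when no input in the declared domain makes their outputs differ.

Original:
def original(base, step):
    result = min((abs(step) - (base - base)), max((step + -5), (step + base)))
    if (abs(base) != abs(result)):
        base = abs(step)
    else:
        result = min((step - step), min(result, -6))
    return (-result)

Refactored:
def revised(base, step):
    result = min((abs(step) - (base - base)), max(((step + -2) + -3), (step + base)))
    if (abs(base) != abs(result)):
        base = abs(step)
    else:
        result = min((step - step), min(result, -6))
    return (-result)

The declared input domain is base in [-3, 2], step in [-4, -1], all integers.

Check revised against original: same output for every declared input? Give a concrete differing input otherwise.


Behavior is preserved: although constant usage differs; and arithmetic usage differs, the outputs never diverge.
Spot check at base=1, step=-2 — original: result=-1, then (abs(base) != abs(result)) is false, then result=-6, then returns 6. revised: result=-1, then (abs(base) != abs(result)) is false, then result=-6, then returns 6. Both give 6.
Sweeping the whole domain (24 inputs) finds no disagreement.
verdict: equivalent


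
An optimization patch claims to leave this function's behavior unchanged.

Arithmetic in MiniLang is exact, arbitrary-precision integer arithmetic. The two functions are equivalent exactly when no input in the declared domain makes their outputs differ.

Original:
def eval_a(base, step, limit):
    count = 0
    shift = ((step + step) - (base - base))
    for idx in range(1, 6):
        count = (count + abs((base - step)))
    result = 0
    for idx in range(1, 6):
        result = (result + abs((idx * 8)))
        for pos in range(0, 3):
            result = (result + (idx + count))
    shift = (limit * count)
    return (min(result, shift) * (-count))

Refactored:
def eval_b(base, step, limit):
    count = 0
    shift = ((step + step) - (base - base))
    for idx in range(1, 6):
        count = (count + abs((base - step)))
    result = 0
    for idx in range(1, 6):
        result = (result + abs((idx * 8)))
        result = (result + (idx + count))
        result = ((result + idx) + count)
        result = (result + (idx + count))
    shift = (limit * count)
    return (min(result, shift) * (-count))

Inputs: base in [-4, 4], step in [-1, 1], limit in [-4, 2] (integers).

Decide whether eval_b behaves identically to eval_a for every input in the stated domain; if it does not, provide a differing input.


Although arithmetic usage differs, plus statement counts differ, plus local variable names differ, plus loop structure differs, 189/189 inputs agree.
verdict: equivalent


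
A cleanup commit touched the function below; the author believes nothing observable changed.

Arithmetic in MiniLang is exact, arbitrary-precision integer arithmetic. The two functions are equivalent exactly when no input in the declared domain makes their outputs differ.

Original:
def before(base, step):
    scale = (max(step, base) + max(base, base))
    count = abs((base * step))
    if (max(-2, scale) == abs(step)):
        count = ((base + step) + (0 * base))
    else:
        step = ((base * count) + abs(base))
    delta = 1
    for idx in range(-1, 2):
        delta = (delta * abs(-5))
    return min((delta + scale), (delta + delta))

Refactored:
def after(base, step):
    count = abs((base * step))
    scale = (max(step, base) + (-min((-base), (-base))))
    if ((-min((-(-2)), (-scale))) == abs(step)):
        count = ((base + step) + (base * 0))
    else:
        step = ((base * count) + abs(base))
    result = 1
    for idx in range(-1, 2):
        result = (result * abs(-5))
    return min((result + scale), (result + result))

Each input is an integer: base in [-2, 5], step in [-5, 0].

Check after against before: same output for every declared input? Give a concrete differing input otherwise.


Comparing the listings, the differences include: local variable names differ; min/max/abs usage differs.
As a probe, take base=1, step=0: before runs scale becomes 2; next count becomes 0; next (max(-2, scale) == abs(step)) evaluates to false; next step becomes 1; next delta becomes 1; next at idx=-1:; next delta becomes 5; next at idx=0:; next delta becomes 25; next at idx=1:; next delta becomes 125; next final value 127; after runs count becomes 0; next scale becomes 2; next ((-min((-(-2)), (-scale))) == abs(step)) evaluates to false; next step becomes 1; next result becomes 1; next at idx=-1:; next result becomes 5; next at idx=0:; next result becomes 25; next at idx=1:; next result becomes 125; next final value 127; both end at 127.
Across all 48 domain points the two functions coincide.
verdict: equivalent


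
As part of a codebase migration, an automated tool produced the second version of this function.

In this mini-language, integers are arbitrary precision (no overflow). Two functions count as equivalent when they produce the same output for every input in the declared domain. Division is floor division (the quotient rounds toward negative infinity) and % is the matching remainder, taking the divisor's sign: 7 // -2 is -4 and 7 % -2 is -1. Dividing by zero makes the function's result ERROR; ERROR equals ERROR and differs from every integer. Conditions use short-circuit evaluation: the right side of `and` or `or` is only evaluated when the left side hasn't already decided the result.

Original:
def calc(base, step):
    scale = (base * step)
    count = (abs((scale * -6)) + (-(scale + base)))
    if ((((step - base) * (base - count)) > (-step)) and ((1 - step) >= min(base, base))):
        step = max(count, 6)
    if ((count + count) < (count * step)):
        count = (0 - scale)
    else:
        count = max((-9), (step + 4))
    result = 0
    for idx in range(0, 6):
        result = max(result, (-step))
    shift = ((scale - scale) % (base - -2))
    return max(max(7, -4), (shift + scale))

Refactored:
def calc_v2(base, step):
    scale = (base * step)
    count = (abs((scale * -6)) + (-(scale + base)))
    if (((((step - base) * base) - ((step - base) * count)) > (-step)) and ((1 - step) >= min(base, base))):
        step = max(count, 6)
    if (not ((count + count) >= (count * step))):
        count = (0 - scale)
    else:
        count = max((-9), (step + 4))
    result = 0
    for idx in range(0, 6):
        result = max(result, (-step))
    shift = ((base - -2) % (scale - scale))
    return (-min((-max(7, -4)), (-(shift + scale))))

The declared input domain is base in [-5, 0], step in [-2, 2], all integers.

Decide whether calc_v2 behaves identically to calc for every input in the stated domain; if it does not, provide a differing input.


There is a counterexample at base=-5, step=-2: 10 on one side, ERROR on the other.
calc: scale becomes 10; next count becomes 55; next ((((step - base) * (base - count)) > (-step)) and ((1 - step) >= min(base, base))) evaluates to false; next ((count + count) < (count * step)) evaluates to false; next count becomes 2; next result becomes 0; next at idx=0:; next result becomes 2; next at idx=1:; next result becomes 2; next at idx=2:; next result becomes 2; next at idx=3:; next result becomes 2; next at idx=4:; next result becomes 2; next at idx=5:; next result becomes 2; next shift becomes 0; next final value 10
calc_v2: scale becomes 10; next count becomes 55; next (((((step - base) * base) - ((step - base) * count)) > (-step)) and ((1 - step) >= min(base, base))) evaluates to false; next (not ((count + count) >= (count * step))) evaluates to false; next count becomes 2; next result becomes 0; next at idx=0:; next result becomes 2; next at idx=1:; next result becomes 2; next at idx=2:; next result becomes 2; next at idx=3:; next result becomes 2; next at idx=4:; next result becomes 2; next at idx=5:; next result becomes 2; next hits division by zero so the output is ERROR
verdict: not equivalent; witness: base=-5, step=-2
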